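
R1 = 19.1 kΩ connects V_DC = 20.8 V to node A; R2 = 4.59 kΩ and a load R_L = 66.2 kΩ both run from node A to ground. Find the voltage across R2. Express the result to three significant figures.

V_out ≈ 3.82 V

First combine the lower leg with the load: R2 ‖ R_L = 4.292 kΩ.
Voltage divider with the loaded lower leg: V_out = 20.8 × 4.292/(19.1 + 4.292) = 20.8 × 0.1835 = 3.817 V.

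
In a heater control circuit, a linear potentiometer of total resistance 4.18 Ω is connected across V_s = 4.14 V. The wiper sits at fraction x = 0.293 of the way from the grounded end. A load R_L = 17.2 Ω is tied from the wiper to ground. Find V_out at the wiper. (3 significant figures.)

Lower segment x·R_p = 1.225 Ω; upper segment (1−x)·R_p = 2.955 Ω.
R_L loads the lower segment: effective lower R = 1.143 Ω.
Then V_out = V_s · 1.143/(2.955 + 1.143) = 1.155 V.

V_out ≈ 1.15 V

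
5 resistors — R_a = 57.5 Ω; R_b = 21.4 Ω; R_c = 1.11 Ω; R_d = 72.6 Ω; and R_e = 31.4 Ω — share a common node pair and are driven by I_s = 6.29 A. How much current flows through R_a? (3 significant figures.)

I ≈ 0.108 A

ΣG = 1/57.5 + 1/21.4 + 1/1.11 + 1/72.6 + 1/31.4 = 1.011.
Current divider: I(R_a) = I_s · G_k/ΣG = 6.29 × (0.01739/1.011) = 6.29 × 0.01721 = 0.1082 A.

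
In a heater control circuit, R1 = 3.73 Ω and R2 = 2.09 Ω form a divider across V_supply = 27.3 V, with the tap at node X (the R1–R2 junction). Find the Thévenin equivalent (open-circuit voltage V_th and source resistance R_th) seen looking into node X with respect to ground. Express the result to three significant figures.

V_th ≈ 9.80 V, R_th ≈ 1.34 Ω

With X open, the divider is unloaded: V_th = 27.3 × 2.09/5.820 = 9.804 V.
With V_supply suppressed (replaced by a short), R_th = R1 ‖ R2 = (3.730 × 2.09)/(3.730 + 2.09) = 1.339 Ω.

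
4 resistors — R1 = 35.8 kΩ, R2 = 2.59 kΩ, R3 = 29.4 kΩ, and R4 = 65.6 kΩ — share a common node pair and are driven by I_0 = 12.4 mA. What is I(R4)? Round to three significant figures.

I ≈ 0.408 mA

Total conductance ΣG = 1/35.8 + 1/2.59 + 1/29.4 + 1/65.6 = 0.4633 (units of 1/kΩ).
Current divider: I(R4) = I_0 · G_k/ΣG = 12.4 × (0.01524/0.4633) = 12.4 × 0.03290 = 0.4080 mA.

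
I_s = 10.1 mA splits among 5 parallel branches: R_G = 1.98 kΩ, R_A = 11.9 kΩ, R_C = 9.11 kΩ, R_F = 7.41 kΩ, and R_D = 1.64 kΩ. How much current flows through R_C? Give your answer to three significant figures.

I ≈ 0.768 mA

Conductances: ΣG = 1/1.98 + 1/11.9 + 1/9.11 + 1/7.41 + 1/1.64 = 1.444 (1/kΩ).
Current divider: I(R_C) = I_s · G_k/ΣG = 10.1 × (0.1098/1.444) = 10.1 × 0.07604 = 0.7680 mA.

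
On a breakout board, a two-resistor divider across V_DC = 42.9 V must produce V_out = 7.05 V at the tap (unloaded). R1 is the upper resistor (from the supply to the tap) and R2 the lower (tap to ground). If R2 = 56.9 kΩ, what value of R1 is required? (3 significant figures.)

R1 ≈ 289 kΩ

V_out/V_DC = R2/(R1+R2) = 0.1643.
R1 = R2·(1/k − 1) = 56.9 × 5.085 = 289.3 kΩ.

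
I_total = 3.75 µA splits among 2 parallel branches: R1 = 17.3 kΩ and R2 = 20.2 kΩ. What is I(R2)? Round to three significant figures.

Two-branch current divider: I_k = I_total · R_other/(R_1 + R_2).
So I = 3.75 × 17.3/37.50 = 1.730 µA.

I ≈ 1.73 µA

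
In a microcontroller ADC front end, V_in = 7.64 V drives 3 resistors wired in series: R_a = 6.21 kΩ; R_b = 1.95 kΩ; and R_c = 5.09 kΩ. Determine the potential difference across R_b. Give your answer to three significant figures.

V ≈ 1.12 V

Total series resistance ΣR = 6.21 + 1.95 + 5.09 = 13.25 kΩ.
By the voltage-divider rule, V = 7.64 × 1.950/13.25 = 1.124 V.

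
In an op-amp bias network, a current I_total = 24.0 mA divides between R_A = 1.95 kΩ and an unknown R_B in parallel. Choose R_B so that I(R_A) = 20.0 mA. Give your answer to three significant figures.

The fraction through R_A equals R_B/(R_A+R_B).
With f = 0.8333, R_B = R_A · f/(1−f) = 1.95 × 5.000 = 9.750 kΩ.

R_B ≈ 9.75 kΩ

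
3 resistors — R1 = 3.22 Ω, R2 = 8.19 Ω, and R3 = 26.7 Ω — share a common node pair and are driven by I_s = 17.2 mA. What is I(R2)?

Conductances: ΣG = 1/3.22 + 1/8.19 + 1/26.7 = 0.4701 (1/Ω).
R2 takes the fraction G_k/ΣG = 0.1221/0.4701 = 0.2597, so I = 17.2 × 0.2597 = 4.467 mA.

I ≈ 4.47 mA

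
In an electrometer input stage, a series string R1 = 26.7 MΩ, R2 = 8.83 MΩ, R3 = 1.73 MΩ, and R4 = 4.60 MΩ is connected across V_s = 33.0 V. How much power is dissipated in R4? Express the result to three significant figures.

P ≈ 2.86 µW

ΣR = 41.86 MΩ → I = 33.0/41.86 = 0.7883 µA.
P = I²R = 0.6215 × 4.60 = 2.859 µW.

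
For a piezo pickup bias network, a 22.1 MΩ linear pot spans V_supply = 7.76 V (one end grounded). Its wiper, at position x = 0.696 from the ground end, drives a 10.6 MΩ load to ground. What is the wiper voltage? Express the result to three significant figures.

Lower segment x·R_p = 15.38 MΩ; upper segment (1−x)·R_p = 6.718 MΩ.
(x·R_p) ‖ R_L = 6.275 MΩ.
Then V_out = V_supply · 6.275/(6.718 + 6.275) = 3.748 V.
(Unloaded: V_out = x·V_supply = 5.40 V.)

V_out ≈ 3.75 V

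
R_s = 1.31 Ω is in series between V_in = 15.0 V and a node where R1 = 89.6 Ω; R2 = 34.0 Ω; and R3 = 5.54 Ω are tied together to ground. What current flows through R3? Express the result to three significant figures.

I ≈ 2.10 A

Parallel bank: R_p = 1/(1/89.6 + 1/34.0 + 1/5.54) = 4.523 Ω.
V_A by voltage divider: V_A = 15.0 × 4.523/(1.31 + 4.523) = 11.63 V.
Branch current I = V_A/R3 = 11.63/5.54 = 2.100 A.
(Equivalently: I_total = 2.571 A, then current-divider fraction G_k/ΣG = 0.8165.)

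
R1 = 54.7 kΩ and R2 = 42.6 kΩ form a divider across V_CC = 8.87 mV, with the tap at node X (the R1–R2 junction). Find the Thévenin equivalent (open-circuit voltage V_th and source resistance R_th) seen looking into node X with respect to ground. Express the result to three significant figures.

V_th ≈ 3.88 mV, R_th ≈ 23.9 kΩ

V_th is the unloaded tap voltage: V_CC · R2/(R1+R2) = 8.87 × 0.4378 = 3.883 mV.
With V_CC suppressed (replaced by a short), R_th = R1 ‖ R2 = (54.70 × 42.6)/(54.70 + 42.6) = 23.95 kΩ.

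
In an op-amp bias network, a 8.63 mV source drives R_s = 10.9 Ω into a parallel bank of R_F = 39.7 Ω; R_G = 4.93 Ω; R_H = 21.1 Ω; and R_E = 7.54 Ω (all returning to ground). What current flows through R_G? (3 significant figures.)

Combine the parallel branches: R_p = (1/39.7 + 1/4.93 + 1/21.1 + 1/7.54)⁻¹ = 2.451 Ω.
V_A by voltage divider: V_A = 8.63 × 2.451/(10.9 + 2.451) = 1.584 mV.
I(R_G) = V_A / R_G = 1.584/4.93 = 0.3213 mA.

I ≈ 0.321 mA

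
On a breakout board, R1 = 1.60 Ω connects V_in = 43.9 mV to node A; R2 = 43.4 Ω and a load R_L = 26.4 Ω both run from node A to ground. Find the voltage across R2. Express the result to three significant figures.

R2 ‖ R_L = (43.4 × 26.4)/(43.4 + 26.4) = 16.41 Ω.
Voltage divider with the loaded lower leg: V_out = 43.9 × 16.41/(1.60 + 16.41) = 43.9 × 0.9112 = 40.00 mV.

V_out ≈ 40.0 mV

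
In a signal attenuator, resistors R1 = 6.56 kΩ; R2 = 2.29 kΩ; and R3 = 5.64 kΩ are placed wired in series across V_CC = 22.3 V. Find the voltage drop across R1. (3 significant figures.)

V ≈ 10.1 V

Total series resistance ΣR = 6.56 + 2.29 + 5.64 = 14.49 kΩ.
Voltage divider: V = V_CC · (6.560 / 14.49) = 22.3 × 0.4527 = 10.10 V.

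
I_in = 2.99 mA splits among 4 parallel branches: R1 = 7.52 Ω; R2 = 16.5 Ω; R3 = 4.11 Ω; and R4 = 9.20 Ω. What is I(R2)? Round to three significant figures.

I ≈ 0.332 mA

Conductances: ΣG = 1/7.52 + 1/16.5 + 1/4.11 + 1/9.20 = 0.5456 (1/Ω).
R2 takes the fraction G_k/ΣG = 0.06061/0.5456 = 0.1111, so I = 2.99 × 0.1111 = 0.3321 mA.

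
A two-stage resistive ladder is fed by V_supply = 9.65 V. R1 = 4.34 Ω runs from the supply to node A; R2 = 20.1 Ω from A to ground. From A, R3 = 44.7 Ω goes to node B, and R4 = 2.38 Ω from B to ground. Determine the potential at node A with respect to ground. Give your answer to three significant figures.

V_A ≈ 7.38 V

The second stage (R3 + R4 = 47.08 Ω) loads node A in parallel with R2.
R2 ‖ (R3+R4) = 14.09 Ω.
V_A = 9.65 × 14.09/(4.34 + 14.09) = 7.377 V.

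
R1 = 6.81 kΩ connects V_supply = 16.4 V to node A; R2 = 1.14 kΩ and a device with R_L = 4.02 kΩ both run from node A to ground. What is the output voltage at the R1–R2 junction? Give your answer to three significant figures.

V_out ≈ 1.89 V

R2 ‖ R_L = (1.14 × 4.02)/(1.14 + 4.02) = 0.8881 kΩ.
Now apply the divider: V_out = 16.4 × 0.1154 = 1.892 V.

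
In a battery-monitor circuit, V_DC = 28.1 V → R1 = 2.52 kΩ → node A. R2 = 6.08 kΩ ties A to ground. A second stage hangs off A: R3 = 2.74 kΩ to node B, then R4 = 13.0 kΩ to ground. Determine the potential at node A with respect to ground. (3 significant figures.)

V_A ≈ 17.8 V

The second stage (R3 + R4 = 15.74 kΩ) loads node A in parallel with R2.
Effective lower resistance at A: R2 ‖ 15.74 = 4.386 kΩ.
V_A = 28.1 × 4.386/(2.52 + 4.386) = 17.85 V.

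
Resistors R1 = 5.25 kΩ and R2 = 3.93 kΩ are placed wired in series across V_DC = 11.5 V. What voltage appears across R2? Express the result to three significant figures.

ΣR = 5.25 + 3.93 = 9.180 kΩ.
By the voltage-divider rule, V = 11.5 × 3.930/9.180 = 4.923 V.

V ≈ 4.92 V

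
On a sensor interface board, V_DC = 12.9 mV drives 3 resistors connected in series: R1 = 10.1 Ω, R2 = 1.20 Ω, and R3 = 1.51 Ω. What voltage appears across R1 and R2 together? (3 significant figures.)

V ≈ 11.4 mV

Total series resistance ΣR = 10.1 + 1.20 + 1.51 = 12.81 Ω.
R_{R1..R2} = 10.1 + 1.20 = 11.30 Ω.
V = V_DC · R/ΣR = 12.9 × 0.8821 = 11.38 mV.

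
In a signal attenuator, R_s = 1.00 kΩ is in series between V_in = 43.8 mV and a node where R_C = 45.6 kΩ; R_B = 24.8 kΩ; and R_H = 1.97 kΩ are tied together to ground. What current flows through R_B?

Equivalent of the parallel group: R_p = 1.755 kΩ.
Node voltage V_A = V_in · R_p/(R_s + R_p) = 43.8 × 0.6370 = 27.90 mV.
I(R_B) = V_A / R_B = 27.90/24.8 = 1.125 µA.
(Equivalently: I_total = 15.90 µA, then current-divider fraction G_k/ΣG = 0.07076.)

I ≈ 1.13 µA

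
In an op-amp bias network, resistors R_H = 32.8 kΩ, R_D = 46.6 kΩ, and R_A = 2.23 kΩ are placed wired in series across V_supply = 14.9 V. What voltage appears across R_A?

Total series resistance ΣR = 32.8 + 46.6 + 2.23 = 81.63 kΩ.
Voltage divider: V = V_supply · (2.230 / 81.63) = 14.9 × 0.02732 = 0.4070 V.

V ≈ 0.407 V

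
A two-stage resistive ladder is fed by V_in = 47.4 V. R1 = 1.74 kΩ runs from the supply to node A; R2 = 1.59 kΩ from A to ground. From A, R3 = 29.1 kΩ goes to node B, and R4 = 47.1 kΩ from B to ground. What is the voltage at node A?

V_A ≈ 22.4 V

Node A sees R2 in parallel with the series input of stage 2, R3 + R4 = 76.20 kΩ.
Effective lower resistance at A: R2 ‖ 76.20 = 1.558 kΩ.
First divider: V_A = V_in · 1.558/(1.74 + 1.558) = 22.39 V.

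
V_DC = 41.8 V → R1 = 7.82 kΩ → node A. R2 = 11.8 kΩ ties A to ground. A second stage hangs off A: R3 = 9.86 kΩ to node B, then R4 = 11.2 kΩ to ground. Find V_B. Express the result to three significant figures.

V_B ≈ 10.9 V

Node A sees R2 in parallel with the series input of stage 2, R3 + R4 = 21.06 kΩ.
Effective lower resistance at A: R2 ‖ 21.06 = 7.563 kΩ.
V_A = 41.8 × 7.563/(7.82 + 7.563) = 20.55 V.
V_B = V_A × 0.5318 = 10.93 V.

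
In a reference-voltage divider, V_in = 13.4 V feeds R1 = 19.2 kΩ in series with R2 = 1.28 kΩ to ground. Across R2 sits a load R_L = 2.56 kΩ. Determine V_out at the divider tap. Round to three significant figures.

V_out ≈ 0.570 V

The load sits in parallel with R2, giving an effective lower resistance R2' = R2·R_L/(R2+R_L) = 0.8533 kΩ.
Voltage divider with the loaded lower leg: V_out = 13.4 × 0.8533/(19.2 + 0.8533) = 13.4 × 0.04255 = 0.5702 V.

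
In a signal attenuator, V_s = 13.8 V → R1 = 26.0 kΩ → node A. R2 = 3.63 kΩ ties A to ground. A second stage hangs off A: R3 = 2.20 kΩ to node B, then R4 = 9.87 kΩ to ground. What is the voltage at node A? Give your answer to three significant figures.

V_A ≈ 1.34 V

Node A sees R2 in parallel with the series input of stage 2, R3 + R4 = 12.07 kΩ.
R2 ‖ (R3+R4) = 2.791 kΩ.
So V_A = 13.8 × 0.09693 = 1.338 V.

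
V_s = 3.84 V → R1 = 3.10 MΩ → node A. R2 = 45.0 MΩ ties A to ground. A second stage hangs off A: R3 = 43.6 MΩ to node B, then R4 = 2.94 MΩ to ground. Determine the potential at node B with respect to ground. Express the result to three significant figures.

V_B ≈ 0.214 V

Looking into the second stage from A: R3 + R4 = 46.54 MΩ appears in parallel with R2.
R2 ‖ (R3+R4) = 22.88 MΩ.
So V_A = 3.84 × 0.8807 = 3.382 V.
Then the unloaded second divider: V_B = V_A × R4/(R3+R4) = 3.382 × 0.06317 = 0.2136 V.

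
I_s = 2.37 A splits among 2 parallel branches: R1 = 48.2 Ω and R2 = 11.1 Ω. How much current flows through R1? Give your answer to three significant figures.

With just two branches, the current splits inversely with resistance.
So I = 2.37 × 11.1/59.30 = 0.4436 A.

I ≈ 0.444 A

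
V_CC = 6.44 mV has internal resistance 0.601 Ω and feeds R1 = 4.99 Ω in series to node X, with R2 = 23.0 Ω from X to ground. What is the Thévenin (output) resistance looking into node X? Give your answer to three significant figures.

R1' = 0.601 + 4.99 = 5.591 Ω (source resistance + R1).
Looking into X with the source shorted: R_th = R1'·R2/(R1'+R2) = 5.591 × 23.0/28.59 = 4.498 Ω.

R_th ≈ 4.50 Ω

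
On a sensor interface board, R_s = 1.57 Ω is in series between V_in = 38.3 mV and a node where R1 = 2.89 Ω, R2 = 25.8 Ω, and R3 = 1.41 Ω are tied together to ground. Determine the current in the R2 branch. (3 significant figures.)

I ≈ 0.546 mA

Combine the parallel branches: R_p = (1/2.89 + 1/25.8 + 1/1.41)⁻¹ = 0.9141 Ω.
Node voltage V_A = V_in · R_p/(R_s + R_p) = 38.3 × 0.3680 = 14.09 mV.
Branch current I = V_A/R2 = 14.09/25.8 = 0.5463 mA.
(Check via current divider: I_total = 15.42 mA; share G_k/ΣG = 0.03543 → same result.)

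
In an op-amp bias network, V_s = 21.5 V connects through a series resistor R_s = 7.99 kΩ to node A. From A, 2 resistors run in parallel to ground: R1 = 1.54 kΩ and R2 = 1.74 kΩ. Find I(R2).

Combine the parallel branches: R_p = (1/1.54 + 1/1.74)⁻¹ = 0.8170 kΩ.
V_A = 21.5 × 0.8170/8.807 = 1.994 V.
I(R2) = V_A / R2 = 1.994/1.74 = 1.146 mA.

I ≈ 1.15 mA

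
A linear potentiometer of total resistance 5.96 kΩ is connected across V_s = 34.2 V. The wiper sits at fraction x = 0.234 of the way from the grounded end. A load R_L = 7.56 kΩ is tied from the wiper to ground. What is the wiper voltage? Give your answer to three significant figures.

The pot divides into 4.565 kΩ above the wiper and 1.395 kΩ below.
(x·R_p) ‖ R_L = 1.177 kΩ.
Then V_out = V_s · 1.177/(4.565 + 1.177) = 7.012 V.

V_out ≈ 7.01 V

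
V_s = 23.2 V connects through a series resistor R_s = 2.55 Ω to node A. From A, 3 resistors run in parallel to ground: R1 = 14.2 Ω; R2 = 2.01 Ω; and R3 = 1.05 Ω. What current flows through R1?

Combine the parallel branches: R_p = (1/14.2 + 1/2.01 + 1/1.05)⁻¹ = 0.6578 Ω.
V_A by voltage divider: V_A = 23.2 × 0.6578/(2.55 + 0.6578) = 4.757 V.
I(R1) = V_A / R1 = 4.757/14.2 = 0.3350 A.

I ≈ 0.335 A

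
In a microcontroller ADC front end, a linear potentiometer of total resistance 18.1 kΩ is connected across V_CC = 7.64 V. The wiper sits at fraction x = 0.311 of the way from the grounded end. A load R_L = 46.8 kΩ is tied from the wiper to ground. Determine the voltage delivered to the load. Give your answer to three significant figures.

Split the track: R_lower = x·R_p = 5.629 kΩ, R_upper = (1−x)·R_p = 12.47 kΩ.
R_L loads the lower segment: effective lower R = 5.025 kΩ.
Loaded-divider output: V_out = 7.64 × 0.2872 = 2.194 V.
(Unloaded: V_out = x·V_CC = 2.38 V.)

V_out ≈ 2.19 V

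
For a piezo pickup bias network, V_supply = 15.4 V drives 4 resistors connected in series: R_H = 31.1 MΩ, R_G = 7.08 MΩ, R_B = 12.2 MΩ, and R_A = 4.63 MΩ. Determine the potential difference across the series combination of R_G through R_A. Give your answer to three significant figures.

Series total: ΣR = 31.1 + 7.08 + 12.2 + 4.63 = 55.01 MΩ.
R_{R_G..R_A} = 7.08 + 12.2 + 4.63 = 23.91 MΩ.
V = V_supply · R/ΣR = 15.4 × 0.4346 = 6.694 V.

V ≈ 6.69 V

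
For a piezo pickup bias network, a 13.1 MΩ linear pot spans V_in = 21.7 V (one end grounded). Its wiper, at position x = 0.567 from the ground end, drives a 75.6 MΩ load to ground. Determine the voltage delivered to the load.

Split the track: R_lower = x·R_p = 7.428 MΩ, R_upper = (1−x)·R_p = 5.672 MΩ.
R_L loads the lower segment: effective lower R = 6.763 MΩ.
Loaded-divider output: V_out = 21.7 × 0.5439 = 11.80 V.

V_out ≈ 11.8 V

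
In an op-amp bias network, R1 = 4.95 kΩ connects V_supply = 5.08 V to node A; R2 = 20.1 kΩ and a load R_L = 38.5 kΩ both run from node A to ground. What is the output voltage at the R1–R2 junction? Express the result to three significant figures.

The load sits in parallel with R2, giving an effective lower resistance R2' = R2·R_L/(R2+R_L) = 13.21 kΩ.
Now apply the divider: V_out = 5.08 × 0.7274 = 3.695 V.

V_out ≈ 3.69 V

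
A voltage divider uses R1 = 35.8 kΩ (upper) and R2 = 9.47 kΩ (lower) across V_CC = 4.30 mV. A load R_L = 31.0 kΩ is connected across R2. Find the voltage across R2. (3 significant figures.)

The load sits in parallel with R2, giving an effective lower resistance R2' = R2·R_L/(R2+R_L) = 7.254 kΩ.
Then V_out = V_CC · R2'/(R1 + R2') = 4.30 × 7.254/43.05 = 0.7245 mV.
(Unloaded it would be 0.900 mV; the load pulls it down.)

V_out ≈ 0.724 mV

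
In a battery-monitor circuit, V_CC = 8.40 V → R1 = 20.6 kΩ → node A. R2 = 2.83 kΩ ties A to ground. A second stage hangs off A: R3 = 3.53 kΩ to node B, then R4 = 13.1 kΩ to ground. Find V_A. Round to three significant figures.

The second stage (R3 + R4 = 16.63 kΩ) loads node A in parallel with R2.
R2 ‖ (R3+R4) = 2.418 kΩ.
First divider: V_A = V_CC · 2.418/(20.6 + 2.418) = 0.8825 V.

V_A ≈ 0.883 V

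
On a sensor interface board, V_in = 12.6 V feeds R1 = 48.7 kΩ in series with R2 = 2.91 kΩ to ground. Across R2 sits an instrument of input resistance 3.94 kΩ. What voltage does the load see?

V_out ≈ 0.419 V

First combine the lower leg with the load: R2 ‖ R_L = 1.674 kΩ.
Then V_out = V_in · R2'/(R1 + R2') = 12.6 × 1.674/50.37 = 0.4187 V.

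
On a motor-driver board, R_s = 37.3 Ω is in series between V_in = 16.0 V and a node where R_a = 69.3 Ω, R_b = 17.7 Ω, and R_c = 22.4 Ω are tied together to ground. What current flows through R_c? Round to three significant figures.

Combine the parallel branches: R_p = (1/69.3 + 1/17.7 + 1/22.4)⁻¹ = 8.653 Ω.
V_A by voltage divider: V_A = 16.0 × 8.653/(37.3 + 8.653) = 3.013 V.
Branch current I = V_A/R_c = 3.013/22.4 = 0.1345 A.

I ≈ 0.134 A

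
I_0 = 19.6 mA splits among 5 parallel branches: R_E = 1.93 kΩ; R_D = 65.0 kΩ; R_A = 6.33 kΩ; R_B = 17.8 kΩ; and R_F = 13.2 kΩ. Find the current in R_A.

I ≈ 3.76 mA

Total conductance ΣG = 1/1.93 + 1/65.0 + 1/6.33 + 1/17.8 + 1/13.2 = 0.8234 (units of 1/kΩ).
R_A takes the fraction G_k/ΣG = 0.1580/0.8234 = 0.1919, so I = 19.6 × 0.1919 = 3.760 mA.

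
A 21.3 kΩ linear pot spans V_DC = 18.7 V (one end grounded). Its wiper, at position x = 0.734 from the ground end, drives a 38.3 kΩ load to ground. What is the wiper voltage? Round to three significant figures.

The pot divides into 5.666 kΩ above the wiper and 15.63 kΩ below.
Lower segment in parallel with the load: 15.63 ‖ 38.3 = 11.10 kΩ.
Loaded-divider output: V_out = 18.7 × 0.6621 = 12.38 V.
(Unloaded: V_out = x·V_DC = 13.7 V.)

V_out ≈ 12.4 V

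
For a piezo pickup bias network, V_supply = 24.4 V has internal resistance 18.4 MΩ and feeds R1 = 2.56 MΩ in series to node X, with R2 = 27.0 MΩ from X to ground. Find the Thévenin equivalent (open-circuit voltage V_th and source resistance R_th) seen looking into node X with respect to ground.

R1' = 18.4 + 2.56 = 20.96 MΩ (source resistance + R1).
With X open, the divider is unloaded: V_th = 24.4 × 27.0/47.96 = 13.74 V.
With V_supply suppressed (replaced by a short), R_th = R1' ‖ R2 = (20.96 × 27.0)/(20.96 + 27.0) = 11.80 MΩ.

V_th ≈ 13.7 V, R_th ≈ 11.8 MΩ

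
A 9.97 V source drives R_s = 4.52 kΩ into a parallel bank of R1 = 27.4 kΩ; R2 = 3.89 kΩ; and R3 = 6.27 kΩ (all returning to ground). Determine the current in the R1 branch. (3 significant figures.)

I ≈ 0.119 mA

Combine the parallel branches: R_p = (1/27.4 + 1/3.89 + 1/6.27)⁻¹ = 2.207 kΩ.
V_A by voltage divider: V_A = 9.97 × 2.207/(4.52 + 2.207) = 3.271 V.
I(R1) = V_A / R1 = 3.271/27.4 = 0.1194 mA.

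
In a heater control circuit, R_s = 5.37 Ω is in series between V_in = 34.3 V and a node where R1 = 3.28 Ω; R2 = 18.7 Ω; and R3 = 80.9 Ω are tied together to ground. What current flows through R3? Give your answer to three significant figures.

I ≈ 0.142 A

Parallel bank: R_p = 1/(1/3.28 + 1/18.7 + 1/80.9) = 2.697 Ω.
Node voltage V_A = V_in · R_p/(R_s + R_p) = 34.3 × 0.3344 = 11.47 V.
Branch current I = V_A/R3 = 11.47/80.9 = 0.1418 A.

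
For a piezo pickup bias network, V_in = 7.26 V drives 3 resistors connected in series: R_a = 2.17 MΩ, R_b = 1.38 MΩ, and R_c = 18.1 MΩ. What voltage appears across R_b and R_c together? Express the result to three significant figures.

V ≈ 6.53 V

ΣR = 2.17 + 1.38 + 18.1 = 21.65 MΩ.
R_{R_b..R_c} = 1.38 + 18.1 = 19.48 MΩ.
By the voltage-divider rule, V = 7.26 × 19.48/21.65 = 6.532 V.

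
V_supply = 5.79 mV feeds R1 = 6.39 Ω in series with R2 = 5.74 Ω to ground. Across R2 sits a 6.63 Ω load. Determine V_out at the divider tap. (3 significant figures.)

V_out ≈ 1.88 mV

R2 ‖ R_L = (5.74 × 6.63)/(5.74 + 6.63) = 3.076 Ω.
Then V_out = V_supply · R2'/(R1 + R2') = 5.79 × 3.076/9.466 = 1.882 mV.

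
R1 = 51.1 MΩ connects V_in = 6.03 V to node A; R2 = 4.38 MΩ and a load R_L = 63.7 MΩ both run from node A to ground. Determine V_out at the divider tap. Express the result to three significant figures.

V_out ≈ 0.448 V

First combine the lower leg with the load: R2 ‖ R_L = 4.098 MΩ.
Now apply the divider: V_out = 6.03 × 0.07425 = 0.4477 V.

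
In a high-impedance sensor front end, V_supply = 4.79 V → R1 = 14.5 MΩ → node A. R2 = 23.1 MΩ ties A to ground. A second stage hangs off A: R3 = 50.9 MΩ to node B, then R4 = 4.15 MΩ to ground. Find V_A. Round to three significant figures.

Looking into the second stage from A: R3 + R4 = 55.05 MΩ appears in parallel with R2.
R2 ‖ (R3+R4) = 16.27 MΩ.
V_A = 4.79 × 16.27/(14.5 + 16.27) = 2.533 V.

V_A ≈ 2.53 V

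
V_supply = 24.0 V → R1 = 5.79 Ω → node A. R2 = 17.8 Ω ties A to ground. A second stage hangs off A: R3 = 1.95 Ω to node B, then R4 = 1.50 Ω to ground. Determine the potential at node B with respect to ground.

V_B ≈ 3.47 V

The second stage (R3 + R4 = 3.450 Ω) loads node A in parallel with R2.
R2 ‖ (R3+R4) = 2.890 Ω.
So V_A = 24.0 × 0.3329 = 7.991 V.
Stage 2 is unloaded, so V_B = V_A · R4/(R3+R4) = 7.991 × 1.50/3.450 = 3.474 V.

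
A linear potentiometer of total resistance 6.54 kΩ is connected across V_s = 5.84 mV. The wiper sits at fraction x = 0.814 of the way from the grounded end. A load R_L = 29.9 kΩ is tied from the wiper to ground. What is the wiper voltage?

V_out ≈ 4.60 mV

The pot divides into 1.216 kΩ above the wiper and 5.324 kΩ below.
R_L loads the lower segment: effective lower R = 4.519 kΩ.
Then V_out = V_s · 4.519/(1.216 + 4.519) = 4.601 mV.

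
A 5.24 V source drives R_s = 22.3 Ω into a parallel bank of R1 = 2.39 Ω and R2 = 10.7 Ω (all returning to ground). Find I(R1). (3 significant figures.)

Parallel bank: R_p = 1/(1/2.39 + 1/10.7) = 1.954 Ω.
Node voltage V_A = V_s · R_p/(R_s + R_p) = 5.24 × 0.08055 = 0.4221 V.
Branch current I = V_A/R1 = 0.4221/2.39 = 0.1766 A.

I ≈ 0.177 A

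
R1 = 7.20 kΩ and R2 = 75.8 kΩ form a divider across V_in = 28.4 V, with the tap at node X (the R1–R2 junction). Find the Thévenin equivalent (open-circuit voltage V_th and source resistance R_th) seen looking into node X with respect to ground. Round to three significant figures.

V_th ≈ 25.9 V, R_th ≈ 6.58 kΩ

With X open, the divider is unloaded: V_th = 28.4 × 75.8/83.00 = 25.94 V.
Looking into X with the source shorted: R_th = R1·R2/(R1+R2) = 7.200 × 75.8/83.00 = 6.575 kΩ.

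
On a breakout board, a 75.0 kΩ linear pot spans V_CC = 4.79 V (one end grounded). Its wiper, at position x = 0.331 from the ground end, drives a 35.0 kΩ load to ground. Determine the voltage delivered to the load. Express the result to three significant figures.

V_out ≈ 1.08 V

Split the track: R_lower = x·R_p = 24.83 kΩ, R_upper = (1−x)·R_p = 50.18 kΩ.
(x·R_p) ‖ R_L = 14.52 kΩ.
Loaded-divider output: V_out = 4.79 × 0.2245 = 1.075 V.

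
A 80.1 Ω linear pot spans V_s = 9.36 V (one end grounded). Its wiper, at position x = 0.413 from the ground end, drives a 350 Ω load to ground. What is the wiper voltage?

Lower segment x·R_p = 33.08 Ω; upper segment (1−x)·R_p = 47.02 Ω.
(x·R_p) ‖ R_L = 30.22 Ω.
Then V_out = V_s · 30.22/(47.02 + 30.22) = 3.662 V.

V_out ≈ 3.66 V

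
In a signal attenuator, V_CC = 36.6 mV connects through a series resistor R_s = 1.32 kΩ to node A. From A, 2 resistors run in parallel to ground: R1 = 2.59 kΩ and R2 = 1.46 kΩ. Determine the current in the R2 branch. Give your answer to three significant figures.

I ≈ 10.4 µA

Equivalent of the parallel group: R_p = 0.9337 kΩ.
V_A by voltage divider: V_A = 36.6 × 0.9337/(1.32 + 0.9337) = 15.16 mV.
Branch current I = V_A/R2 = 15.16/1.46 = 10.39 µA.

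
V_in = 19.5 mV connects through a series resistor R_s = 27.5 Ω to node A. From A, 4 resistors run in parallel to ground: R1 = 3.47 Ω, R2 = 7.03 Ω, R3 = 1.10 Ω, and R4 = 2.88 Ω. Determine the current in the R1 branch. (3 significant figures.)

Combine the parallel branches: R_p = (1/3.47 + 1/7.03 + 1/1.10 + 1/2.88)⁻¹ = 0.5929 Ω.
V_A by voltage divider: V_A = 19.5 × 0.5929/(27.5 + 0.5929) = 0.4115 mV.
Branch current I = V_A/R1 = 0.4115/3.47 = 0.1186 mA.

I ≈ 0.119 mA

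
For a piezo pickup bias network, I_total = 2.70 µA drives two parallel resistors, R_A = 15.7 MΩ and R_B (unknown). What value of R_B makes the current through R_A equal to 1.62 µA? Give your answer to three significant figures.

The fraction through R_A equals R_B/(R_A+R_B).
With f = 0.6000, R_B = R_A · f/(1−f) = 15.7 × 1.500 = 23.55 MΩ.

R_B ≈ 23.5 MΩ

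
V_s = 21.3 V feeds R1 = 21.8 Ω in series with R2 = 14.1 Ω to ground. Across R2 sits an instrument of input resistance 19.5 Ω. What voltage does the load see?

V_out ≈ 5.81 V

The load sits in parallel with R2, giving an effective lower resistance R2' = R2·R_L/(R2+R_L) = 8.183 Ω.
Now apply the divider: V_out = 21.3 × 0.2729 = 5.813 V.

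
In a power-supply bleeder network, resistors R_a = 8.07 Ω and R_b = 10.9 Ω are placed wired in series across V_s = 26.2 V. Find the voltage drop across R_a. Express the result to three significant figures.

V ≈ 11.1 V

Total series resistance ΣR = 8.07 + 10.9 = 18.97 Ω.
V = V_s · R/ΣR = 26.2 × 0.4254 = 11.15 V.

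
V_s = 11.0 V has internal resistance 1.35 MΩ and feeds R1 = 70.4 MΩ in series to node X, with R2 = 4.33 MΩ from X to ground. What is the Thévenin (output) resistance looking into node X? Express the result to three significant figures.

R1' = 1.35 + 70.4 = 71.75 MΩ (source resistance + R1).
Zeroing V_s shorts the top of R1' to ground, so R_th = R1' ‖ R2 = 4.084 MΩ.

R_th ≈ 4.08 MΩ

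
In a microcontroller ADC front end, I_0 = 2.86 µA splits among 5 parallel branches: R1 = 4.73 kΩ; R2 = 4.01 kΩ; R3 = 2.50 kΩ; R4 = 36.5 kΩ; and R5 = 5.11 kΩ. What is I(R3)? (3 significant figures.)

I ≈ 1.06 µA

Conductances: ΣG = 1/4.73 + 1/4.01 + 1/2.50 + 1/36.5 + 1/5.11 = 1.084 (1/kΩ).
R3 takes the fraction G_k/ΣG = 0.4000/1.084 = 0.3690, so I = 2.86 × 0.3690 = 1.055 µA.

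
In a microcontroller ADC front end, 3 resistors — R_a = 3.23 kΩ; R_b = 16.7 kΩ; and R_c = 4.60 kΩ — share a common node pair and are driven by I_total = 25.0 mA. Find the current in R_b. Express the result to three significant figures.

Total conductance ΣG = 1/3.23 + 1/16.7 + 1/4.60 = 0.5869 (units of 1/kΩ).
R_b takes the fraction G_k/ΣG = 0.05988/0.5869 = 0.1020, so I = 25.0 × 0.1020 = 2.551 mA.

I ≈ 2.55 mA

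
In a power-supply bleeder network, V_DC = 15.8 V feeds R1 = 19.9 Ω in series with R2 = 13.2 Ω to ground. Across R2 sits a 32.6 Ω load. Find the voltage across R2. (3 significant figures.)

V_out ≈ 5.07 V

The load sits in parallel with R2, giving an effective lower resistance R2' = R2·R_L/(R2+R_L) = 9.396 Ω.
Now apply the divider: V_out = 15.8 × 0.3207 = 5.067 V.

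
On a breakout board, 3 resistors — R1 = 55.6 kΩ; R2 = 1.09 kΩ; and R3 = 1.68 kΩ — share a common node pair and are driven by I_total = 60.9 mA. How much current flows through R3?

Conductances: ΣG = 1/55.6 + 1/1.09 + 1/1.68 = 1.531 (1/kΩ).
By the current-divider rule, I = I_total · G_k/ΣG = 60.9 × 0.3889 = 23.68 mA.

I ≈ 23.7 mA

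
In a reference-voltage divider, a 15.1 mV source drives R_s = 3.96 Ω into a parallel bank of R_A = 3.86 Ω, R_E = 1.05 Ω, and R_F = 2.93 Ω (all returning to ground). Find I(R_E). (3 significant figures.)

Equivalent of the parallel group: R_p = 0.6440 Ω.
Node voltage V_A = V_CC · R_p/(R_s + R_p) = 15.1 × 0.1399 = 2.112 mV.
Branch current I = V_A/R_E = 2.112/1.05 = 2.012 mA.

I ≈ 2.01 mA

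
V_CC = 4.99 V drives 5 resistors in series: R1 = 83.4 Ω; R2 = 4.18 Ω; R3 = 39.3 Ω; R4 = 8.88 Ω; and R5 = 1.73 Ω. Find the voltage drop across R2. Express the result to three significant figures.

Total series resistance ΣR = 83.4 + 4.18 + 39.3 + 8.88 + 1.73 = 137.5 Ω.
By the voltage-divider rule, V = 4.99 × 4.180/137.5 = 0.1517 V.

V ≈ 0.152 V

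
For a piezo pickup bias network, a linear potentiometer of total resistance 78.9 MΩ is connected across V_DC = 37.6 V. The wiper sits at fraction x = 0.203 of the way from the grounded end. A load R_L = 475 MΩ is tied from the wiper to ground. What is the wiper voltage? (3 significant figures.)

Split the track: R_lower = x·R_p = 16.02 MΩ, R_upper = (1−x)·R_p = 62.88 MΩ.
Lower segment in parallel with the load: 16.02 ‖ 475 = 15.49 MΩ.
V_out = 37.6 × 15.49/(62.88 + 15.49) = 7.433 V.

V_out ≈ 7.43 V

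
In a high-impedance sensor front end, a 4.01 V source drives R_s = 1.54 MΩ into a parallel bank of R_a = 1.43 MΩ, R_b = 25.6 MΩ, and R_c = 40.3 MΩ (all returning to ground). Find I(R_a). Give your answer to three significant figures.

Equivalent of the parallel group: R_p = 1.310 MΩ.
V_A = 4.01 × 1.310/2.850 = 1.843 V.
Branch current I = V_A/R_a = 1.843/1.43 = 1.289 µA.

I ≈ 1.29 µA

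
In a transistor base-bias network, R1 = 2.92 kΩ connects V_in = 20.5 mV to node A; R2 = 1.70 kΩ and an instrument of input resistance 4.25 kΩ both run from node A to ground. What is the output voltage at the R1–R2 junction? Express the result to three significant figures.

V_out ≈ 6.02 mV

R2 ‖ R_L = (1.70 × 4.25)/(1.70 + 4.25) = 1.214 kΩ.
Then V_out = V_in · R2'/(R1 + R2') = 20.5 × 1.214/4.134 = 6.021 mV.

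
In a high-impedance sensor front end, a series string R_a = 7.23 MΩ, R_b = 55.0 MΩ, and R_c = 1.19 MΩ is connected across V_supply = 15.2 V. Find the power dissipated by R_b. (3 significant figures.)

P ≈ 3.16 µW

ΣR = 63.42 MΩ → I = 15.2/63.42 = 0.2397 µA.
P = I²R = 0.05744 × 55.0 = 3.159 µW.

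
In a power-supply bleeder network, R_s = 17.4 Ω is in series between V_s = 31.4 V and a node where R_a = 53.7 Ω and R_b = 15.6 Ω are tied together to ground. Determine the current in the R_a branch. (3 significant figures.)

Equivalent of the parallel group: R_p = 12.09 Ω.
Node voltage V_A = V_s · R_p/(R_s + R_p) = 31.4 × 0.4099 = 12.87 V.
Branch current I = V_A/R_a = 12.87/53.7 = 0.2397 A.
(Equivalently: I_total = 1.065 A, then current-divider fraction G_k/ΣG = 0.2251.)

I ≈ 0.240 A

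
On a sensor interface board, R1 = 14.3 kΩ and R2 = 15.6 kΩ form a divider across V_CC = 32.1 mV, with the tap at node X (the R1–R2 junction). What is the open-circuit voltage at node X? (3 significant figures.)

V_th ≈ 16.7 mV

With X open, the divider is unloaded: V_th = 32.1 × 15.6/29.90 = 16.75 mV.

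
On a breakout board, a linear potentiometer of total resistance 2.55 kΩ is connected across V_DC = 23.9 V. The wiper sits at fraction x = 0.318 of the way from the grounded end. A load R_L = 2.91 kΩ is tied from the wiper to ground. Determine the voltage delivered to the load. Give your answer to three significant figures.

Split the track: R_lower = x·R_p = 0.8109 kΩ, R_upper = (1−x)·R_p = 1.739 kΩ.
R_L loads the lower segment: effective lower R = 0.6342 kΩ.
Then V_out = V_DC · 0.6342/(1.739 + 0.6342) = 6.386 V.

V_out ≈ 6.39 V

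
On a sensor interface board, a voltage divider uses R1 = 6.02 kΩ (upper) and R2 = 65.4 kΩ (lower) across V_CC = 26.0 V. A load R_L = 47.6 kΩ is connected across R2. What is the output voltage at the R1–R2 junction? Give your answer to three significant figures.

V_out ≈ 21.3 V

R2 ‖ R_L = (65.4 × 47.6)/(65.4 + 47.6) = 27.55 kΩ.
Then V_out = V_CC · R2'/(R1 + R2') = 26.0 × 27.55/33.57 = 21.34 V.
(Unloaded it would be 23.8 V; the load pulls it down.)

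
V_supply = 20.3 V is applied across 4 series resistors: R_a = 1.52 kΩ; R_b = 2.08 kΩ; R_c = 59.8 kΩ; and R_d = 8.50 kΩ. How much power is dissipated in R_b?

The common current is I = 20.3/71.90 = 0.2823 mA.
P(R_b) = I²·R_b = (0.2823)² × 2.08 = 0.1658 mW.

P ≈ 0.166 mW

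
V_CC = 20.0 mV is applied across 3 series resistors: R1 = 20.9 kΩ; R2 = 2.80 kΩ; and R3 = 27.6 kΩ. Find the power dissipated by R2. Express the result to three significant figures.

Series current I = V_CC/ΣR = 20.0/51.30 = 0.3899 µA.
V(R2) = I·R = 1.092 mV; P = V·I = 1.092 × 0.3899 = 0.4256 nW.

P ≈ 0.426 nW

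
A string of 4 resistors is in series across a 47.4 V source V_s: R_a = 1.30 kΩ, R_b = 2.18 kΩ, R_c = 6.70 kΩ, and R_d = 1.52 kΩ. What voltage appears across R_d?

Series total: ΣR = 1.30 + 2.18 + 6.70 + 1.52 = 11.70 kΩ.
By the voltage-divider rule, V = 47.4 × 1.520/11.70 = 6.158 V.

V ≈ 6.16 V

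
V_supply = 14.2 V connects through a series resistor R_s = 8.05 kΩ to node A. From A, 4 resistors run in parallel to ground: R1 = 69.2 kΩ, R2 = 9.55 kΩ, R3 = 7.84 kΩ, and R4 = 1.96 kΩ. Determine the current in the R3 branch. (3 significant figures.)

Parallel bank: R_p = 1/(1/69.2 + 1/9.55 + 1/7.84 + 1/1.96) = 1.321 kΩ.
Node voltage V_A = V_supply · R_p/(R_s + R_p) = 14.2 × 0.1410 = 2.002 V.
Branch current I = V_A/R3 = 2.002/7.84 = 0.2553 mA.
(Check via current divider: I_total = 1.515 mA; share G_k/ΣG = 0.1685 → same result.)

I ≈ 0.255 mA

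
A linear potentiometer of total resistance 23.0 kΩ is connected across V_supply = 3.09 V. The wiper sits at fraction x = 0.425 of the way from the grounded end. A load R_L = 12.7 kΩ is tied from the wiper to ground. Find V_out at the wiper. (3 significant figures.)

The pot divides into 13.22 kΩ above the wiper and 9.775 kΩ below.
Lower segment in parallel with the load: 9.775 ‖ 12.7 = 5.524 kΩ.
Loaded-divider output: V_out = 3.09 × 0.2946 = 0.9104 V.
(Unloaded: V_out = x·V_supply = 1.31 V.)

V_out ≈ 0.910 V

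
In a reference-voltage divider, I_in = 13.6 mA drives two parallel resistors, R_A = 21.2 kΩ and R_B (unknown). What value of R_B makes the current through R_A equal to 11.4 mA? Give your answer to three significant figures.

The fraction through R_A equals R_B/(R_A+R_B).
With f = 0.8382, R_B = R_A · f/(1−f) = 21.2 × 5.182 = 109.9 kΩ.

R_B ≈ 110 kΩ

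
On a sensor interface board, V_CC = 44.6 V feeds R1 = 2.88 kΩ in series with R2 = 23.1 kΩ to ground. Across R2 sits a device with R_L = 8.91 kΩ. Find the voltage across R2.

R2 ‖ R_L = (23.1 × 8.91)/(23.1 + 8.91) = 6.430 kΩ.
Voltage divider with the loaded lower leg: V_out = 44.6 × 6.430/(2.88 + 6.430) = 44.6 × 0.6907 = 30.80 V.

V_out ≈ 30.8 V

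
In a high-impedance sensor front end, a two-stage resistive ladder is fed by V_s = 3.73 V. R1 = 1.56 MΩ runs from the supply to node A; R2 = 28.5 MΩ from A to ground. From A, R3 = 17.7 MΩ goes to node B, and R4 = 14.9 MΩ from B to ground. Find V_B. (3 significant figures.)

V_B ≈ 1.55 V

Node A sees R2 in parallel with the series input of stage 2, R3 + R4 = 32.60 MΩ.
R2 ‖ (R3+R4) = 15.21 MΩ.
So V_A = 3.73 × 0.9070 = 3.383 V.
Stage 2 is unloaded, so V_B = V_A · R4/(R3+R4) = 3.383 × 14.9/32.60 = 1.546 V.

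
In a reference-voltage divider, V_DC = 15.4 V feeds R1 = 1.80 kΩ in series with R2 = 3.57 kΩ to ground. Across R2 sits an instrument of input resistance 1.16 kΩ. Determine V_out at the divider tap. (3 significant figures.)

The load sits in parallel with R2, giving an effective lower resistance R2' = R2·R_L/(R2+R_L) = 0.8755 kΩ.
Then V_out = V_DC · R2'/(R1 + R2') = 15.4 × 0.8755/2.676 = 5.039 V.

V_out ≈ 5.04 V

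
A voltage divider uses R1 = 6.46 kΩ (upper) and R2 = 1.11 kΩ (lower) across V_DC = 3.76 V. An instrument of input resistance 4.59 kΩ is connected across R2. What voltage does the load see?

V_out ≈ 0.457 V

R2 ‖ R_L = (1.11 × 4.59)/(1.11 + 4.59) = 0.8938 kΩ.
Voltage divider with the loaded lower leg: V_out = 3.76 × 0.8938/(6.46 + 0.8938) = 3.76 × 0.1215 = 0.4570 V.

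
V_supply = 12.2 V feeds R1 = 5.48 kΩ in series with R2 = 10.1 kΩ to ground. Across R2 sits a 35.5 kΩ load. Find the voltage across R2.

First combine the lower leg with the load: R2 ‖ R_L = 7.863 kΩ.
Then V_out = V_supply · R2'/(R1 + R2') = 12.2 × 7.863/13.34 = 7.189 V.
(Unloaded it would be 7.91 V; the load pulls it down.)

V_out ≈ 7.19 V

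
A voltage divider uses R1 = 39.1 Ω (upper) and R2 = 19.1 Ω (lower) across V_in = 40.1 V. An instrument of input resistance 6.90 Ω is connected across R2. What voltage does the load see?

V_out ≈ 4.60 V

First combine the lower leg with the load: R2 ‖ R_L = 5.069 Ω.
Now apply the divider: V_out = 40.1 × 0.1148 = 4.602 V.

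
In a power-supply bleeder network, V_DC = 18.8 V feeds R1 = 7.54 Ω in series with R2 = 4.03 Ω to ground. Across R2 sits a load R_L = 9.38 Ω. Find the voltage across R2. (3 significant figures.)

V_out ≈ 5.12 V

R2 ‖ R_L = (4.03 × 9.38)/(4.03 + 9.38) = 2.819 Ω.
Voltage divider with the loaded lower leg: V_out = 18.8 × 2.819/(7.54 + 2.819) = 18.8 × 0.2721 = 5.116 V.
(Unloaded it would be 6.55 V; the load pulls it down.)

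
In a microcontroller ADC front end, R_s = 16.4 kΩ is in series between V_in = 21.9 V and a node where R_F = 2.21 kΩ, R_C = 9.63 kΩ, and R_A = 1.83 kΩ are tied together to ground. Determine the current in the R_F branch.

Parallel bank: R_p = 1/(1/2.21 + 1/9.63 + 1/1.83) = 0.9068 kΩ.
V_A by voltage divider: V_A = 21.9 × 0.9068/(16.4 + 0.9068) = 1.147 V.
I(R_F) = V_A / R_F = 1.147/2.21 = 0.5192 mA.

I ≈ 0.519 mA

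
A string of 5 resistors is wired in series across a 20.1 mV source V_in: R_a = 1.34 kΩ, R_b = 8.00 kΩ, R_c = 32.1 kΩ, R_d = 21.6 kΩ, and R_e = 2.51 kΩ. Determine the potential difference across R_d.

V ≈ 6.62 mV

Total series resistance ΣR = 1.34 + 8.00 + 32.1 + 21.6 + 2.51 = 65.55 kΩ.
V = V_in · R/ΣR = 20.1 × 0.3295 = 6.623 mV.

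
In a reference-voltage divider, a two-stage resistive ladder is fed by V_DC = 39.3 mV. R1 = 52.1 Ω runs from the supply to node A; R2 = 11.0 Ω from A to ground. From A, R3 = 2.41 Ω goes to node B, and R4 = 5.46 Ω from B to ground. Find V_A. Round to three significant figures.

The second stage (R3 + R4 = 7.870 Ω) loads node A in parallel with R2.
R2 ‖ (R3+R4) = 4.588 Ω.
First divider: V_A = V_DC · 4.588/(52.1 + 4.588) = 3.181 mV.

V_A ≈ 3.18 mV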